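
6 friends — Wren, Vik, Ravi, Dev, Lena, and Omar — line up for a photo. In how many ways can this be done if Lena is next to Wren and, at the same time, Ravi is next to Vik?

Treat {Lena,Wren} as one block (2 orders) and {Ravi,Vik} as another (2 orders).
That leaves 4 units to arrange: 2 × 2 × 4! = 4 × 24 = 96.

96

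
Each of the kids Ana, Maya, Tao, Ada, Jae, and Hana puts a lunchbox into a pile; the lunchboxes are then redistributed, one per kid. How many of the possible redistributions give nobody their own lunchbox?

Let Aᵢ be the assignments in which kid i gets their own lunchbox. We want the size of the complement of A₁∪…∪A_6.
By inclusion–exclusion this is Σ_{j=0}^{6} (−1)^j C(6,j)·(6−j)!.
Computing: 720 − 720 + 360 − 120 + 30 − 6 + 1 = 265.

265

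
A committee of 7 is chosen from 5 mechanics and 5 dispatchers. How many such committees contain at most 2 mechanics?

Split by how many mechanics are chosen (0 through 2).
Sum: C(5,0)·C(5,7) + C(5,1)·C(5,6) + C(5,2)·C(5,5) = 0 + 0 + 10 = 10.

10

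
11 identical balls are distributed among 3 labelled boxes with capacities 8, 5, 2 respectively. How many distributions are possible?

12

By stars and bars, unrestricted non-negative solutions to x_1+…+x_3 = 11 number C(11+2,2) = 78.
Subtract solutions that violate a single cap (substitute x_i' = x_i − (cap_i+1)): x_1 ≥ 9 gives C(4,2) = 6; x_2 ≥ 6 gives C(7,2) = 21; x_3 ≥ 3 gives C(10,2) = 45. Together 72.
Add back pairs where two caps are both exceeded: 0 + 0 + 6 = 6.
By inclusion–exclusion the count is 78 − 72 + 6 = 12.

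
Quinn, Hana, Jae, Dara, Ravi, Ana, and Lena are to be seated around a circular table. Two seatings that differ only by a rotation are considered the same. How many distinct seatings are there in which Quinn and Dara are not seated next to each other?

All circular seatings of 7 people number (6)! = 720.
Those with Quinn next to Dara: fuse the pair into one unit and seat 6 units around a circle — 2·(5)! = 240.
Subtracting, 720 − 240 = 480.

480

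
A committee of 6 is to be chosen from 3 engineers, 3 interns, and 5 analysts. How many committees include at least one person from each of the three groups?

Total 6-person selections from all 11: C(11,6) = 462.
Selections missing a whole group: no engineers → C(8,6) = 28; no interns → C(8,6) = 28; no analysts → C(6,6) = 1.
Add back selections omitting two groups (i.e. drawn from a single group): C(3,6) + C(3,6) + C(5,6) = 0.
By inclusion–exclusion: 462 − 57 + 0 = 405.

405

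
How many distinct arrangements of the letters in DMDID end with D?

12

With the last slot taken by D, it remains to arrange the other 4 letters (MDID).
Those 4 letters have D appearing twice, giving (4)!/(2!) = 12.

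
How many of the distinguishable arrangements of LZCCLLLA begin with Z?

Fix Z in the first position and arrange the remaining 7 letters.
Those 7 letters have C appearing twice and L appearing 4 times, giving (7)!/(4!·2!) = 105.

105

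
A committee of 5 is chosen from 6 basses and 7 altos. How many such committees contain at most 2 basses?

Split by how many basses are chosen (0 through 2).
Sum: C(6,0)·C(7,5) + C(6,1)·C(7,4) + C(6,2)·C(7,3) = 21 + 210 + 525 = 756.

756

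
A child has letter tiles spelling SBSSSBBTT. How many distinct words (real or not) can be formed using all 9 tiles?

Letter multiplicities in SBSSSBBTT: B×3, S×4, T×2.
Dividing 9! = 362880 by 4!·3!·2! = 288 for the repeated letters gives 1260.

1260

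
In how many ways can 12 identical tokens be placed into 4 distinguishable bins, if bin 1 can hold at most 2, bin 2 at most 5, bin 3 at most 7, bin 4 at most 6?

Without the upper bounds there are C(15,3) = 455 ways to split 12 among 4 bins.
Subtract solutions that violate a single cap (substitute x_i' = x_i − (cap_i+1)): x_1 ≥ 3 gives C(12,3) = 220; x_2 ≥ 6 gives C(9,3) = 84; x_3 ≥ 8 gives C(7,3) = 35; x_4 ≥ 7 gives C(8,3) = 56. Together 395.
Add back pairs where two caps are both exceeded: 20 + 4 + 10 + 0 + 0 + 0 = 34.
By inclusion–exclusion the count is 455 − 395 + 34 = 94.

94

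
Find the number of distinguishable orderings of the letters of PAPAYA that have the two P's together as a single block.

20

Treat the 2 copies of P as a single block. The multiset to arrange is then {PP, A, A, A, Y}, 5 items in all.
That gives (5)!/(3!) = 20 arrangements.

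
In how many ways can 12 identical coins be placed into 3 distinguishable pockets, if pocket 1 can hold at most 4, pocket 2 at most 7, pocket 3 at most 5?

Without the upper bounds there are C(14,2) = 91 ways to split 12 among 3 pockets.
Subtract solutions that violate a single cap (substitute x_i' = x_i − (cap_i+1)): x_1 ≥ 5 gives C(9,2) = 36; x_2 ≥ 8 gives C(6,2) = 15; x_3 ≥ 6 gives C(8,2) = 28. Together 79.
Add back pairs where two caps are both exceeded: 0 + 3 + 0 = 3.
By inclusion–exclusion the count is 91 − 79 + 3 = 15.

15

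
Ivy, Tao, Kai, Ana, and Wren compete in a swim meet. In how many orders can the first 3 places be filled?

There are 5 choices for 1st place, 4 for 2nd, and 3 for 3rd.
That gives 5 × 4 × 3 = 60.

60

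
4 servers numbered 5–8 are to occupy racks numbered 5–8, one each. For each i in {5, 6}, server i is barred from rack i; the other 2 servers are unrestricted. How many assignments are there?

Let Aᵢ (for i ∈ {5, 6}) be the placements that put server i in its forbidden rack. Any j of these fix j positions, leaving (4−j)! ways to fill the rest, and there are C(2,j) ways to pick which j.
By inclusion–exclusion, the number of valid placements is Σ_{j=0}^{2} (−1)^j C(2,j)·(4−j)!.
Computing: 24 − 12 + 2 = 14.

14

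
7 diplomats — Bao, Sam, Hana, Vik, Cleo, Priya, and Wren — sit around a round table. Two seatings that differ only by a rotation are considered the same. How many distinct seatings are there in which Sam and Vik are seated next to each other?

240

Glue Sam and Vik into a block (2 internal orders). Seating 6 units around a circle gives (5)! arrangements.
So 2 × (5)! = 2 × 120 = 240.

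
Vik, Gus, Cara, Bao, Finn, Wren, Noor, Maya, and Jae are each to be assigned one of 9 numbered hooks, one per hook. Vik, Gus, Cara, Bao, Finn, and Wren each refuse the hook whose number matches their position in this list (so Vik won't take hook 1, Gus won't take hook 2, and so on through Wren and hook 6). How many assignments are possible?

Let Aᵢ (for 1 ≤ i ≤ 6) be the placements that put person i in their forbidden hook. Any j of these fix j positions, leaving (9−j)! ways to fill the rest, and there are C(6,j) ways to pick which j.
By inclusion–exclusion, the number of valid placements is Σ_{j=0}^{6} (−1)^j C(6,j)·(9−j)!.
Computing: 362880 − 241920 + 75600 − 14400 + 1800 − 144 + 6 = 183822.

183822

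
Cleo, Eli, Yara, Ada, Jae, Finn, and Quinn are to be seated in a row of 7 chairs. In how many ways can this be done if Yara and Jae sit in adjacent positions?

1440

Treat {Yara, Jae} as a single unit. There are 6 units to order, and the pair itself can be ordered 2 ways.
So the count is 2·(6)! = 1440.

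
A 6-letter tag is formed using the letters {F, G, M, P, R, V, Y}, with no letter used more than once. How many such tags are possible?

With no repetition, fill the 6 letters in order: 7 choices, then 6, down to 2.
7 × 6 × 5 × 4 × 3 × 2 = 5040.

5040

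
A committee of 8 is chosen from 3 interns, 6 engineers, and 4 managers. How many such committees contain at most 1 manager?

153

Split by how many managers are chosen (0 through 1).
Sum: C(4,0)·C(9,8) + C(4,1)·C(9,7) = 9 + 144 = 153.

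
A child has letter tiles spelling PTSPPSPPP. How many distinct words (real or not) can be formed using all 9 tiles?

252

The 9 letters of PTSPPSPPP have repeats: P appearing 6 times and S appearing twice.
The number of distinct arrangements is 9!/(6!·2!) = 362880/1440 = 252.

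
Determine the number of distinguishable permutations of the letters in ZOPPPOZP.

420

ZOPPPOZP has 8 letters with O appearing twice, P appearing 4 times, and Z appearing twice.
The number of distinct arrangements is 8!/(4!·2!·2!) = 40320/96 = 420.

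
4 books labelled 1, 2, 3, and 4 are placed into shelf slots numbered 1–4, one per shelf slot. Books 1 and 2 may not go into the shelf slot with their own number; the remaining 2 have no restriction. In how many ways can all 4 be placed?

14

Let Aᵢ (for i ∈ {1, 2}) be the placements that put book i in its forbidden shelf slot. Any j of these fix j positions, leaving (4−j)! ways to fill the rest, and there are C(2,j) ways to pick which j.
By inclusion–exclusion, the number of valid placements is Σ_{j=0}^{2} (−1)^j C(2,j)·(4−j)!.
Computing: 24 − 12 + 2 = 14.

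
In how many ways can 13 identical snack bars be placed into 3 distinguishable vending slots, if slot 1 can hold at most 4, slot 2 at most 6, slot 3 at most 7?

Ignoring the caps, the number of non-negative solutions to x_1+…+x_3 = 13 is C(15,2) = 105.
Subtract solutions that violate a single cap (substitute x_i' = x_i − (cap_i+1)): x_1 ≥ 5 gives C(10,2) = 45; x_2 ≥ 7 gives C(8,2) = 28; x_3 ≥ 8 gives C(7,2) = 21. Together 94.
Add back pairs where two caps are both exceeded: 3 + 1 + 0 = 4.
By inclusion–exclusion the count is 105 − 94 + 4 = 15.

15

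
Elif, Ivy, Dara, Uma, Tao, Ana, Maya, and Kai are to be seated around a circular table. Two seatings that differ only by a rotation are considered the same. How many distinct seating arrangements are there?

5040

Fix one person's seat to break rotational symmetry; the remaining 7 people can be arranged in (7)! = 5040 ways.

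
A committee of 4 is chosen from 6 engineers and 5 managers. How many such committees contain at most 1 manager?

115

Split by how many managers are chosen (0 through 1).
Sum: C(5,0)·C(6,4) + C(5,1)·C(6,3) = 15 + 100 = 115.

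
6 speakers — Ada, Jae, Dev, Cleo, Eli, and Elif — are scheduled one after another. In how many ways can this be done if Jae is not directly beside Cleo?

There are 6! = 720 arrangements in all. If Jae and Cleo are adjacent, merging them into one block gives 2·(5)! = 240 arrangements.
So 720 − 240 = 480 arrangements keep them apart.

480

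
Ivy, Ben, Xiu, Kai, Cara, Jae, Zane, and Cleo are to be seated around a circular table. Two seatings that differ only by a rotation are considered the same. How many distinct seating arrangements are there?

Fix one person's seat to break rotational symmetry; the remaining 7 people can be arranged in (7)! = 5040 ways.

5040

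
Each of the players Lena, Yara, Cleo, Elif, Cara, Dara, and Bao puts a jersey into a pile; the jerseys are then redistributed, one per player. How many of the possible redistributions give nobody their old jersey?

1854

This is the derangement count D_7: permutations of 7 items with no fixed point.
By inclusion–exclusion this is Σ_{j=0}^{7} (−1)^j C(7,j)·(7−j)!.
Computing: 5040 − 5040 + 2520 − 840 + 210 − 42 + 7 − 1 = 1854.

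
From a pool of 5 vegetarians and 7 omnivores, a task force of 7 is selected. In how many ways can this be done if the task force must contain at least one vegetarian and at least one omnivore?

Total 7-person selections from all 12: C(12,7) = 792.
Selections missing a whole group: no vegetarians → C(7,7) = 1; no omnivores → C(5,7) = 0.
Both groups omitted at once is impossible, so 792 − 1 = 791.

791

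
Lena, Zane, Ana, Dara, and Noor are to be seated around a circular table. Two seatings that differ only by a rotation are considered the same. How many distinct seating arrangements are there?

24

Fix one person's seat to break rotational symmetry; the remaining 4 people can be arranged in (4)! = 24 ways.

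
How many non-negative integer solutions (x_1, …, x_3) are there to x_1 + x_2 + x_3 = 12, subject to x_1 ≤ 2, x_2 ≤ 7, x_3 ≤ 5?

Without the upper bounds there are C(14,2) = 91 ways to split 12 among 3 variables.
Subtract solutions that violate a single cap (substitute x_i' = x_i − (cap_i+1)): x_1 ≥ 3 gives C(11,2) = 55; x_2 ≥ 8 gives C(6,2) = 15; x_3 ≥ 6 gives C(8,2) = 28. Together 98.
Add back pairs where two caps are both exceeded: 3 + 10 + 0 = 13.
By inclusion–exclusion the count is 91 − 98 + 13 = 6.

6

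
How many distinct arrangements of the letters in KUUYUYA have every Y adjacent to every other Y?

Treat the 2 copies of Y as a single block. The multiset to arrange is then {YY, A, K, U, U, U}, 6 items in all.
That gives (6)!/(3!) = 120 arrangements.

120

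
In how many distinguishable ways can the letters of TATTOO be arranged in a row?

Letter multiplicities in TATTOO: A×1, O×2, T×3.
So there are 6! / (3!·2!) = 60 distinguishable arrangements.

60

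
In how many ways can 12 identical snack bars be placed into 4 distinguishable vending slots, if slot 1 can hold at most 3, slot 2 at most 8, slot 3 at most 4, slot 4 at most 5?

Without the upper bounds there are C(15,3) = 455 ways to split 12 among 4 vending slots.
Subtract solutions that violate a single cap (substitute x_i' = x_i − (cap_i+1)): x_1 ≥ 4 gives C(11,3) = 165; x_2 ≥ 9 gives C(6,3) = 20; x_3 ≥ 5 gives C(10,3) = 120; x_4 ≥ 6 gives C(9,3) = 84. Together 389.
Add back pairs where two caps are both exceeded: 0 + 20 + 10 + 0 + 0 + 4 = 34.
By inclusion–exclusion the count is 455 − 389 + 34 = 100.

100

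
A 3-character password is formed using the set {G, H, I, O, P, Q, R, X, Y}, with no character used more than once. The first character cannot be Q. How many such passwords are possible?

The first character has 9−1 = 8 choices (anything except Q).
The remaining 2 characters are filled from the other 8 symbols without repetition: 8 × 7 = 56.
Total: 8 × 56 = 448.

448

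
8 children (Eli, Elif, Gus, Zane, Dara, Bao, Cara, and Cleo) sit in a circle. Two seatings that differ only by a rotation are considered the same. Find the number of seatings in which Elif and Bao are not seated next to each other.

All circular seatings of 8 people number (7)! = 5040.
Seatings with Elif beside Bao: treat them as a block with 2 internal orders, giving 2 × (6)! = 1440.
Subtracting, 5040 − 1440 = 3600.

3600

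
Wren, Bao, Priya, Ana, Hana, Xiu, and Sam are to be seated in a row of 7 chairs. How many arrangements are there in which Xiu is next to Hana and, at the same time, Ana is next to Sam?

Treat {Xiu,Hana} as one block (2 orders) and {Ana,Sam} as another (2 orders).
That leaves 5 units to arrange: 2 × 2 × 5! = 4 × 120 = 480.

480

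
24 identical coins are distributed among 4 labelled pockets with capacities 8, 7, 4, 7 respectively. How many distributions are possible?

10

By stars and bars, unrestricted non-negative solutions to x_1+…+x_4 = 24 number C(24+3,3) = 2925.
Subtract solutions that violate a single cap (substitute x_i' = x_i − (cap_i+1)): x_1 ≥ 9 gives C(18,3) = 816; x_2 ≥ 8 gives C(19,3) = 969; x_3 ≥ 5 gives C(22,3) = 1540; x_4 ≥ 8 gives C(19,3) = 969. Together 4294.
Add back pairs where two caps are both exceeded: 120 + 286 + 120 + 364 + 165 + 364 = 1419.
Subtract triples: 10 + 0 + 10 + 20 = 40.
By inclusion–exclusion the count is 2925 − 4294 + 1419 − 40 = 10.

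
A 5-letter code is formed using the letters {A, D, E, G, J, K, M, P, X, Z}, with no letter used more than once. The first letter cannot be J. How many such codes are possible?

27216

The first letter has 10−1 = 9 choices (anything except J).
The remaining 4 letters are filled from the other 9 symbols without repetition: 9 × 8 × 7 × 6 = 3024.
Total: 9 × 3024 = 27216.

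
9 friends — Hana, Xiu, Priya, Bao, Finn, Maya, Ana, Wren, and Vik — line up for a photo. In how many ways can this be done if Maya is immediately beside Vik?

Place the 7 others and the Maya-Vik pair as 8 objects in a line; the pair has 2 internal arrangements.
That gives 2 × 8! = 2 × 40320 = 80640.

80640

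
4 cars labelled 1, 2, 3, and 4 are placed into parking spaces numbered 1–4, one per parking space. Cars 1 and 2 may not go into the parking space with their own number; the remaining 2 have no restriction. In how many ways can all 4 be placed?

Let Aᵢ (for i ∈ {1, 2}) be the placements that put car i in its forbidden parking space. Any j of these fix j positions, leaving (4−j)! ways to fill the rest, and there are C(2,j) ways to pick which j.
By inclusion–exclusion, the number of valid placements is Σ_{j=0}^{2} (−1)^j C(2,j)·(4−j)!.
Computing: 24 − 12 + 2 = 14.

14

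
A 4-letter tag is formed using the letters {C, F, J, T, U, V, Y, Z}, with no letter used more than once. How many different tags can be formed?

1680

Choose and order 4 of the 8 symbols: the first letter has 8 options, the next 7, then 6, 5.
8 × 7 × 6 × 5 = 1680.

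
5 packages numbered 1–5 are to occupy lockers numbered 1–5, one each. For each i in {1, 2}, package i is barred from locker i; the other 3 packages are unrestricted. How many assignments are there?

78

Let Aᵢ (for i ∈ {1, 2}) be the placements that put package i in its forbidden locker. Any j of these fix j positions, leaving (5−j)! ways to fill the rest, and there are C(2,j) ways to pick which j.
By inclusion–exclusion, the number of valid placements is Σ_{j=0}^{2} (−1)^j C(2,j)·(5−j)!.
Computing: 120 − 48 + 6 = 78.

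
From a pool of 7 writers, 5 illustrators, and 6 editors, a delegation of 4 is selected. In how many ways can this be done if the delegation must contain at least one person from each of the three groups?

1575

Total 4-person selections from all 18: C(18,4) = 3060.
Subtract selections that omit an entire group: no writers → C(11,4) = 330; no illustrators → C(13,4) = 715; no editors → C(12,4) = 495.
Add back selections omitting two groups (i.e. drawn from a single group): C(7,4) + C(5,4) + C(6,4) = 55.
By inclusion–exclusion: 3060 − 1540 + 55 = 1575.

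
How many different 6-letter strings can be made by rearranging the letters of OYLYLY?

60

OYLYLY has 6 letters with L appearing twice and Y appearing 3 times.
The number of distinct arrangements is 6!/(3!·2!) = 720/12 = 60.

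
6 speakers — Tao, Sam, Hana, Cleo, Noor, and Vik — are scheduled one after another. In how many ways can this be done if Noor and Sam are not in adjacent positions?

Of the 6! = 720 arrangements, those with Noor and Sam adjacent number 2 × 5! = 240 (treat the pair as a block with 2 internal orders).
Complementary counting: 720 − 240 = 480.

480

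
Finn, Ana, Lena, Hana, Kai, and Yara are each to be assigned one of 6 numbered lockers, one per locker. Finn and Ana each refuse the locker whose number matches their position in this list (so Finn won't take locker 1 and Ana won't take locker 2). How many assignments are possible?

Let Aᵢ (for i ∈ {1, 2}) be the placements that put person i in their forbidden locker. Any j of these fix j positions, leaving (6−j)! ways to fill the rest, and there are C(2,j) ways to pick which j.
By inclusion–exclusion, the number of valid placements is Σ_{j=0}^{2} (−1)^j C(2,j)·(6−j)!.
Computing: 720 − 240 + 24 = 504.

504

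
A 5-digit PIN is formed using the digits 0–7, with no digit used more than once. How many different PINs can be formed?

6720

This is a permutation of 5 out of 8: P(8,5) = 8!/3!.
That product is 8 × 7 × 6 × 5 × 4 = 6720.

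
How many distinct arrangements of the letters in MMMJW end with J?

With the last slot taken by J, it remains to arrange the other 4 letters (MMMW).
Those 4 letters have M appearing 3 times, giving (4)!/(3!) = 4.

4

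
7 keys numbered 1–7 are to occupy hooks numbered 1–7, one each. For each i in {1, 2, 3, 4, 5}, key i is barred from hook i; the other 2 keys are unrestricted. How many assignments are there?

2428

Let Aᵢ (for 1 ≤ i ≤ 5) be the placements that put key i in its forbidden hook. Any j of these fix j positions, leaving (7−j)! ways to fill the rest, and there are C(5,j) ways to pick which j.
By inclusion–exclusion, the number of valid placements is Σ_{j=0}^{5} (−1)^j C(5,j)·(7−j)!.
Computing: 5040 − 3600 + 1200 − 240 + 30 − 2 = 2428.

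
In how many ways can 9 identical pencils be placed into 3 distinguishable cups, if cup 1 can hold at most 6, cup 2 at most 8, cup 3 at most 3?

27

By stars and bars, unrestricted non-negative solutions to x_1+…+x_3 = 9 number C(9+2,2) = 55.
Subtract solutions that violate a single cap (substitute x_i' = x_i − (cap_i+1)): x_1 ≥ 7 gives C(4,2) = 6; x_2 ≥ 9 gives C(2,2) = 1; x_3 ≥ 4 gives C(7,2) = 21. Together 28.
No two caps can be exceeded simultaneously, so the pair terms are all 0.
By inclusion–exclusion the count is 55 − 28 + 0 = 27.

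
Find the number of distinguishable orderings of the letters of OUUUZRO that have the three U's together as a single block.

Treat the 3 copies of U as a single block. The multiset to arrange is then {UUU, O, O, R, Z}, 5 items in all.
That gives (5)!/(2!) = 60 arrangements.

60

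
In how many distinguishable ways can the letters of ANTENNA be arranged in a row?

Letter multiplicities in ANTENNA: A×2, E×1, N×3, T×1.
The number of distinct arrangements is 7!/(3!·2!) = 5040/12 = 420.

420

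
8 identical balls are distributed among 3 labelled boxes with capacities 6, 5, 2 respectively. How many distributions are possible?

Ignoring the caps, the number of non-negative solutions to x_1+…+x_3 = 8 is C(10,2) = 45.
Subtract solutions that violate a single cap (substitute x_i' = x_i − (cap_i+1)): x_1 ≥ 7 gives C(3,2) = 3; x_2 ≥ 6 gives C(4,2) = 6; x_3 ≥ 3 gives C(7,2) = 21. Together 30.
No two caps can be exceeded simultaneously, so the pair terms are all 0.
By inclusion–exclusion the count is 45 − 30 + 0 = 15.

15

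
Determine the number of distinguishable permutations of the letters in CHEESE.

Letter multiplicities in CHEESE: C×1, E×3, H×1, S×1.
The number of distinct arrangements is 6!/(3!) = 720/6 = 120.

120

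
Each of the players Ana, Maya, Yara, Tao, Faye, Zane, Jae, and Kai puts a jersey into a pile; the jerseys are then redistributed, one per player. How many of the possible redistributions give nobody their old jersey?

Let Aᵢ be the assignments in which player i gets their old jersey. We want the size of the complement of A₁∪…∪A_8.
By inclusion–exclusion this is Σ_{j=0}^{8} (−1)^j C(8,j)·(8−j)!.
Computing: 40320 − 40320 + 20160 − 6720 + 1680 − 336 + 56 − 8 + 1 = 14833.

14833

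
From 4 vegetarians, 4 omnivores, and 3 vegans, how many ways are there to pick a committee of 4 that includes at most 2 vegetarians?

301

Split by how many vegetarians are chosen (0 through 2).
Sum: C(4,0)·C(7,4) + C(4,1)·C(7,3) + C(4,2)·C(7,2) = 35 + 140 + 126 = 301.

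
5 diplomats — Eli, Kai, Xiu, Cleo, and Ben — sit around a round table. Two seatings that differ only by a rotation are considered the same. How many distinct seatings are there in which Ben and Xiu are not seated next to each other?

All circular seatings of 5 people number (4)! = 24.
Those with Ben next to Xiu: fuse the pair into one unit and seat 4 units around a circle — 2·(3)! = 12.
Subtracting, 24 − 12 = 12.

12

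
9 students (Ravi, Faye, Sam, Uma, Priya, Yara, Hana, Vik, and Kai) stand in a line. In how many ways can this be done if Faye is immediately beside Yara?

Glue Faye and Yara into one block (2 internal orders), leaving 8 units to arrange in a row.
That gives 2 × 8! = 2 × 40320 = 80640.

80640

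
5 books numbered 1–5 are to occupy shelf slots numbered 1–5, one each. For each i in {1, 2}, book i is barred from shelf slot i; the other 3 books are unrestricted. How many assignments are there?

Let Aᵢ (for i ∈ {1, 2}) be the placements that put book i in its forbidden shelf slot. Any j of these fix j positions, leaving (5−j)! ways to fill the rest, and there are C(2,j) ways to pick which j.
By inclusion–exclusion, the number of valid placements is Σ_{j=0}^{2} (−1)^j C(2,j)·(5−j)!.
Computing: 120 − 48 + 6 = 78.

78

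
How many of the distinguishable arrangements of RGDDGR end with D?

Fix D in the last position and arrange the remaining 5 letters.
Those 5 letters have G appearing twice and R appearing twice, giving (5)!/(2!·2!) = 30.

30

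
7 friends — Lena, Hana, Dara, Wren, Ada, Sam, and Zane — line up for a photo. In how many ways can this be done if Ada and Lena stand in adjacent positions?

1440

Treat {Ada, Lena} as a single unit. There are 6 units to order, and the pair itself can be ordered 2 ways.
That gives 2 × 6! = 2 × 720 = 1440.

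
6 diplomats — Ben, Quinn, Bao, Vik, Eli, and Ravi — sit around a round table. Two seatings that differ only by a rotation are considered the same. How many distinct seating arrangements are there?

Around a circle, 6 distinct people have 6!/6 = (5)! = 120 rotationally distinct seatings.

120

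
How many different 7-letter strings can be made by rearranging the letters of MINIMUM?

Letter multiplicities in MINIMUM: I×2, M×3, N×1, U×1.
The number of distinct arrangements is 7!/(3!·2!) = 5040/12 = 420.

420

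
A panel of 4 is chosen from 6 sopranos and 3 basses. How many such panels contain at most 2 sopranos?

Split by how many sopranos are chosen (0 through 2).
Sum: C(6,0)·C(3,4) + C(6,1)·C(3,3) + C(6,2)·C(3,2) = 0 + 6 + 45 = 51.

51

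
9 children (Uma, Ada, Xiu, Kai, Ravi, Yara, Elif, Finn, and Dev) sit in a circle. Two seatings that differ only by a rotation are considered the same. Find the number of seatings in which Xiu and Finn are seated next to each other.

Treat {Xiu, Finn} as one unit (2 internal orders) and seat the resulting 8 units around the table: (7)! circular arrangements.
So 2 × (7)! = 2 × 5040 = 10080.

10080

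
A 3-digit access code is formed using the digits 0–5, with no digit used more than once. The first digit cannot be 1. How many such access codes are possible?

100

The first digit has 6−1 = 5 choices (anything except 1).
The remaining 2 digits are filled from the other 5 symbols without repetition: 5 × 4 = 20.
Total: 5 × 20 = 100.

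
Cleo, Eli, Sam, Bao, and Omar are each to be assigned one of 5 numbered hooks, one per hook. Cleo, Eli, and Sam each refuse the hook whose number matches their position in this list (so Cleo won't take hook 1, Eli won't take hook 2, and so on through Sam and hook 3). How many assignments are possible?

Let Aᵢ (for i ∈ {1, 2, 3}) be the placements that put person i in their forbidden hook. Any j of these fix j positions, leaving (5−j)! ways to fill the rest, and there are C(3,j) ways to pick which j.
By inclusion–exclusion, the number of valid placements is Σ_{j=0}^{3} (−1)^j C(3,j)·(5−j)!.
Computing: 120 − 72 + 18 − 2 = 64.

64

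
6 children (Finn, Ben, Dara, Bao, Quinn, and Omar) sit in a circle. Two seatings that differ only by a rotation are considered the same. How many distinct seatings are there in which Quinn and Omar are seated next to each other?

Glue Quinn and Omar into a block (2 internal orders). Seating 5 units around a circle gives (4)! arrangements.
So 2 × (4)! = 2 × 24 = 48.

48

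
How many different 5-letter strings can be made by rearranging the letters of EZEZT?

30

Letter multiplicities in EZEZT: E×2, T×1, Z×2.
Dividing 5! = 120 by 2!·2! = 4 for the repeated letters gives 30.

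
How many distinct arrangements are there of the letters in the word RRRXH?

Letter multiplicities in RRRXH: H×1, R×3, X×1.
Dividing 5! = 120 by 3! = 6 for the repeated letters gives 20.

20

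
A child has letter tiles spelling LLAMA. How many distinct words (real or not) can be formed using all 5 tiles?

LLAMA has 5 letters with A appearing twice and L appearing twice.
Dividing 5! = 120 by 2!·2! = 4 for the repeated letters gives 30.

30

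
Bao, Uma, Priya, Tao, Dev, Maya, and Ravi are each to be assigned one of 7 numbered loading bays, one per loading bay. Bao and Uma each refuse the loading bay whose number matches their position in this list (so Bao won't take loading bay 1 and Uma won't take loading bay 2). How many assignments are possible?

Let Aᵢ (for i ∈ {1, 2}) be the placements that put person i in their forbidden loading bay. Any j of these fix j positions, leaving (7−j)! ways to fill the rest, and there are C(2,j) ways to pick which j.
By inclusion–exclusion, the number of valid placements is Σ_{j=0}^{2} (−1)^j C(2,j)·(7−j)!.
Computing: 5040 − 1440 + 120 = 3720.

3720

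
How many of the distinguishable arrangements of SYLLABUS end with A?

With the last slot taken by A, it remains to arrange the other 7 letters (SYLLBUS).
Those 7 letters have L appearing twice and S appearing twice, giving (7)!/(2!·2!) = 1260.

1260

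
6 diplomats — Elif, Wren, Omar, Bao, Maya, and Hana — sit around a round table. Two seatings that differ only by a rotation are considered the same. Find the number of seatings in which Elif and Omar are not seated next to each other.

72

All circular seatings of 6 people number (5)! = 120.
Seatings with Elif beside Omar: treat them as a block with 2 internal orders, giving 2 × (4)! = 48.
Subtracting, 120 − 48 = 72.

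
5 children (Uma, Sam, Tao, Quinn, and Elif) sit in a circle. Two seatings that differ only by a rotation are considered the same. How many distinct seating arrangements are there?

Around a circle, 5 distinct people have 5!/5 = (4)! = 24 rotationally distinct seatings.

24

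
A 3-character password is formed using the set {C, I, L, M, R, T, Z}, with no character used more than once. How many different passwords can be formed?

With no repetition, fill the 3 characters in order: 7 choices, then 6, down to 5.
That product is 7 × 6 × 5 = 210.

210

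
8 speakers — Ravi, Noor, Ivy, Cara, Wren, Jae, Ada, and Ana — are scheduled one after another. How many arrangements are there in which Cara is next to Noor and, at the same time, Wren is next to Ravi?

Treat {Cara,Noor} as one block (2 orders) and {Wren,Ravi} as another (2 orders).
That leaves 6 units to arrange: 2 × 2 × 6! = 4 × 720 = 2880.

2880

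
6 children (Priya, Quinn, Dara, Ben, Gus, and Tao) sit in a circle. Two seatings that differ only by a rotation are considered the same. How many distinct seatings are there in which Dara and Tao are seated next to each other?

48

Treat {Dara, Tao} as one unit (2 internal orders) and seat the resulting 5 units around the table: (4)! circular arrangements.
So 2 × (4)! = 2 × 24 = 48.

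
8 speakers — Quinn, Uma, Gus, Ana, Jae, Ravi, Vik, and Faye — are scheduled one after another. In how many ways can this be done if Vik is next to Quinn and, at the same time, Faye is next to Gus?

2880

Treat {Vik,Quinn} as one block (2 orders) and {Faye,Gus} as another (2 orders).
That leaves 6 units to arrange: 2 × 2 × 6! = 4 × 720 = 2880.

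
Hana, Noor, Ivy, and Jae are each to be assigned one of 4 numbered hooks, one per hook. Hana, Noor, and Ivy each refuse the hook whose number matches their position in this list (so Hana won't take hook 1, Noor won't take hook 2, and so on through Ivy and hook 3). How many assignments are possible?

11

Let Aᵢ (for i ∈ {1, 2, 3}) be the placements that put person i in their forbidden hook. Any j of these fix j positions, leaving (4−j)! ways to fill the rest, and there are C(3,j) ways to pick which j.
By inclusion–exclusion, the number of valid placements is Σ_{j=0}^{3} (−1)^j C(3,j)·(4−j)!.
Computing: 24 − 18 + 6 − 1 = 11.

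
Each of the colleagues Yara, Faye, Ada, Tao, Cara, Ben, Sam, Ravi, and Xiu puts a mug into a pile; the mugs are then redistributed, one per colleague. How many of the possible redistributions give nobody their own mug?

Count assignments avoiding every fixed point. For any j of the 9 colleagues fixed to their own mug, the other 9−j can be arranged in (9−j)! ways.
By inclusion–exclusion this is Σ_{j=0}^{9} (−1)^j C(9,j)·(9−j)!.
Computing: 362880 − 362880 + 181440 − 60480 + 15120 − 3024 + 504 − 72 + 9 − 1 = 133496.

133496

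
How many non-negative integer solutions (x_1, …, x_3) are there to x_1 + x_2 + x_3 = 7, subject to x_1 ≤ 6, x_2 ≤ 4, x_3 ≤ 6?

Without the upper bounds there are C(9,2) = 36 ways to split 7 among 3 variables.
Subtract solutions that violate a single cap (substitute x_i' = x_i − (cap_i+1)): x_1 ≥ 7 gives C(2,2) = 1; x_2 ≥ 5 gives C(4,2) = 6; x_3 ≥ 7 gives C(2,2) = 1. Together 8.
No two caps can be exceeded simultaneously, so the pair terms are all 0.
By inclusion–exclusion the count is 36 − 8 + 0 = 28.

28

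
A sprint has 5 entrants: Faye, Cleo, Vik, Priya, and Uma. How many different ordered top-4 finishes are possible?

120

This is an ordered selection of 4 from 5: P(5,4).
That gives 5 × 4 × 3 × 2 = 120.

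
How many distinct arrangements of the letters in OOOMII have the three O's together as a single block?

Treat the 3 copies of O as a single block. The multiset to arrange is then {OOO, I, I, M}, 4 items in all.
That gives (4)!/(2!) = 12 arrangements.

12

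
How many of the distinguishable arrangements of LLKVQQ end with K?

30

With the last slot taken by K, it remains to arrange the other 5 letters (LLVQQ).
Those 5 letters have L appearing twice and Q appearing twice, giving (5)!/(2!·2!) = 30.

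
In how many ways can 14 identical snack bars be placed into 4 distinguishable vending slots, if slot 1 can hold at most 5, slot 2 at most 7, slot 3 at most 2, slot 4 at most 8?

By stars and bars, unrestricted non-negative solutions to x_1+…+x_4 = 14 number C(14+3,3) = 680.
Subtract solutions that violate a single cap (substitute x_i' = x_i − (cap_i+1)): x_1 ≥ 6 gives C(11,3) = 165; x_2 ≥ 8 gives C(9,3) = 84; x_3 ≥ 3 gives C(14,3) = 364; x_4 ≥ 9 gives C(8,3) = 56. Together 669.
Add back pairs where two caps are both exceeded: 1 + 56 + 0 + 20 + 0 + 10 = 87.
By inclusion–exclusion the count is 680 − 669 + 87 = 98.

98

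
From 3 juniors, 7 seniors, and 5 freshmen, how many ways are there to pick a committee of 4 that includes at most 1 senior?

Split by how many seniors are chosen (0 through 1).
Sum: C(7,0)·C(8,4) + C(7,1)·C(8,3) = 70 + 392 = 462.

462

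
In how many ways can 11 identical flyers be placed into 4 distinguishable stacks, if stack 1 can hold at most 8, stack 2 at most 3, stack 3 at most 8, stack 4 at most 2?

94

Without the upper bounds there are C(14,3) = 364 ways to split 11 among 4 stacks.
Subtract solutions that violate a single cap (substitute x_i' = x_i − (cap_i+1)): x_1 ≥ 9 gives C(5,3) = 10; x_2 ≥ 4 gives C(10,3) = 120; x_3 ≥ 9 gives C(5,3) = 10; x_4 ≥ 3 gives C(11,3) = 165. Together 305.
Add back pairs where two caps are both exceeded: 0 + 0 + 0 + 0 + 35 + 0 = 35.
By inclusion–exclusion the count is 364 − 305 + 35 = 94.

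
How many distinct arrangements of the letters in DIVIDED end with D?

180

With the last slot taken by D, it remains to arrange the other 6 letters (IVIDED).
Those 6 letters have D appearing twice and I appearing twice, giving (6)!/(2!·2!) = 180.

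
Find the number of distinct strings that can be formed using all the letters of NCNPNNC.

105

The 7 letters of NCNPNNC have repeats: C appearing twice and N appearing 4 times.
Dividing 7! = 5040 by 4!·2! = 48 for the repeated letters gives 105.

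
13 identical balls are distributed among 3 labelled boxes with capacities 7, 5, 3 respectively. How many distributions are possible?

By stars and bars, unrestricted non-negative solutions to x_1+…+x_3 = 13 number C(13+2,2) = 105.
Subtract solutions that violate a single cap (substitute x_i' = x_i − (cap_i+1)): x_1 ≥ 8 gives C(7,2) = 21; x_2 ≥ 6 gives C(9,2) = 36; x_3 ≥ 4 gives C(11,2) = 55. Together 112.
Add back pairs where two caps are both exceeded: 0 + 3 + 10 = 13.
By inclusion–exclusion the count is 105 − 112 + 13 = 6.

6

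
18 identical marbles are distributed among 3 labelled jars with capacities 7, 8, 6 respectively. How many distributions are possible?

10

By stars and bars, unrestricted non-negative solutions to x_1+…+x_3 = 18 number C(18+2,2) = 190.
Subtract solutions that violate a single cap (substitute x_i' = x_i − (cap_i+1)): x_1 ≥ 8 gives C(12,2) = 66; x_2 ≥ 9 gives C(11,2) = 55; x_3 ≥ 7 gives C(13,2) = 78. Together 199.
Add back pairs where two caps are both exceeded: 3 + 10 + 6 = 19.
By inclusion–exclusion the count is 190 − 199 + 19 = 10.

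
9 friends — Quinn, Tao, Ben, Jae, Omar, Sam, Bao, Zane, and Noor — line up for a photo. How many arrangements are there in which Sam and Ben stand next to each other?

Place the 7 others and the Sam-Ben pair as 8 objects in a line; the pair has 2 internal arrangements.
That gives 2 × 8! = 2 × 40320 = 80640.

80640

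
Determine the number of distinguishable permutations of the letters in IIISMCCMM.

5040

Letter multiplicities in IIISMCCMM: C×2, I×3, M×3, S×1.
Dividing 9! = 362880 by 3!·3!·2! = 72 for the repeated letters gives 5040.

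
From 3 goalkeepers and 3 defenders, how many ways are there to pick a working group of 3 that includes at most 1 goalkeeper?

Split by how many goalkeepers are chosen (0 through 1).
Sum: C(3,0)·C(3,3) + C(3,1)·C(3,2) = 1 + 9 = 10.

10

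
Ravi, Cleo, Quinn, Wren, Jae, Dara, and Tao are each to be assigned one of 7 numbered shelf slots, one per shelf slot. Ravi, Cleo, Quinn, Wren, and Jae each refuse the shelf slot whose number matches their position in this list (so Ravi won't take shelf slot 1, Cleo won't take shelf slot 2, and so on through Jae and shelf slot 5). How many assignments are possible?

Let Aᵢ (for 1 ≤ i ≤ 5) be the placements that put person i in their forbidden shelf slot. Any j of these fix j positions, leaving (7−j)! ways to fill the rest, and there are C(5,j) ways to pick which j.
By inclusion–exclusion, the number of valid placements is Σ_{j=0}^{5} (−1)^j C(5,j)·(7−j)!.
Computing: 5040 − 3600 + 1200 − 240 + 30 − 2 = 2428.

2428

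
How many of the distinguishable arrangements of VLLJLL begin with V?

With the first slot taken by V, it remains to arrange the other 5 letters (LLJLL).
Those 5 letters have L appearing 4 times, giving (5)!/(4!) = 5.

5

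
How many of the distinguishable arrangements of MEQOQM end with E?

Fix E in the last position and arrange the remaining 5 letters.
Those 5 letters have M appearing twice and Q appearing twice, giving (5)!/(2!·2!) = 30.

30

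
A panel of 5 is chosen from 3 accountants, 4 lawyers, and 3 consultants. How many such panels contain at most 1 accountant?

126

Split by how many accountants are chosen (0 through 1).
Sum: C(3,0)·C(7,5) + C(3,1)·C(7,4) = 21 + 105 = 126.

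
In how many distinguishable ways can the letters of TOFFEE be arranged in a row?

180

The 6 letters of TOFFEE have repeats: E appearing twice and F appearing twice.
So there are 6! / (2!·2!) = 180 distinguishable arrangements.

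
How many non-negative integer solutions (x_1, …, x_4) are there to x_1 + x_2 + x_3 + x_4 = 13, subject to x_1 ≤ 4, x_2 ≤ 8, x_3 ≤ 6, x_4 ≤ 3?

Without the upper bounds there are C(16,3) = 560 ways to split 13 among 4 variables.
Subtract solutions that violate a single cap (substitute x_i' = x_i − (cap_i+1)): x_1 ≥ 5 gives C(11,3) = 165; x_2 ≥ 9 gives C(7,3) = 35; x_3 ≥ 7 gives C(9,3) = 84; x_4 ≥ 4 gives C(12,3) = 220. Together 504.
Add back pairs where two caps are both exceeded: 0 + 4 + 35 + 0 + 1 + 10 = 50.
By inclusion–exclusion the count is 560 − 504 + 50 = 106.

106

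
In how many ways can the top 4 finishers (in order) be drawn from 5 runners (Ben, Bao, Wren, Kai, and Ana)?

This is an ordered selection of 4 from 5: P(5,4).
That gives 5 × 4 × 3 × 2 = 120.

120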